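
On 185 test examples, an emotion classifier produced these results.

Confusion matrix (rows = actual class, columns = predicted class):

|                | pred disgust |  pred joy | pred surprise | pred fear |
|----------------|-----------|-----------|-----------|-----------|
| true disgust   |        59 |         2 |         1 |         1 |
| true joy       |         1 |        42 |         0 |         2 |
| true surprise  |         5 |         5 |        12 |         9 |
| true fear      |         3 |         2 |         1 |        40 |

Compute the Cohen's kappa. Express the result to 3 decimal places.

0.761

Observed agreement pₒ = trace/N = 153/185 = 0.8270
Expected agreement pₑ = Σ (rowᵢ·colᵢ)/N² = (63·68 + 45·51 + 31·14 + 46·52)/185² = 0.2748
κ = (pₒ − pₑ)/(1 − pₑ) = (0.8270 − 0.2748)/(1 − 0.2748) = 0.761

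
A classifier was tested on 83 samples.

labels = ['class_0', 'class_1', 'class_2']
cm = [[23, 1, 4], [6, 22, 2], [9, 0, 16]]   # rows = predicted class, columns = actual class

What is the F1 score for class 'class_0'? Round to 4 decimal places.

0.6970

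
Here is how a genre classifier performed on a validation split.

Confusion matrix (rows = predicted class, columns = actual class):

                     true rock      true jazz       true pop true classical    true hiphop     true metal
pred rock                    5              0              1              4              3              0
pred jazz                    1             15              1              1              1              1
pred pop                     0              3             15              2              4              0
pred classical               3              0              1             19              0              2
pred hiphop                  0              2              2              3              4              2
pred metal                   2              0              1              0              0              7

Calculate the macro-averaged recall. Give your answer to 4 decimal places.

0.5818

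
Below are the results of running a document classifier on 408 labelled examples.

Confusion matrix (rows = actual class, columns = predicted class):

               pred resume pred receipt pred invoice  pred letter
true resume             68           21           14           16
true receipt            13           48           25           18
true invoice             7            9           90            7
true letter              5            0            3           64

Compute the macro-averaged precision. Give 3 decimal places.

Per-class precision (TP/(TP+FP)):
  resume: TP=68, FP=13+7+5=25 → 68/93 = 0.7312
  receipt: TP=48, FP=21+9+0=30 → 48/78 = 0.6154
  invoice: TP=90, FP=14+25+3=42 → 90/132 = 0.6818
  letter: TP=64, FP=16+18+7=41 → 64/105 = 0.6095
Macro-precision = mean = (0.7312 + 0.6154 + 0.6818 + 0.6095) / 4 = 0.659

0.659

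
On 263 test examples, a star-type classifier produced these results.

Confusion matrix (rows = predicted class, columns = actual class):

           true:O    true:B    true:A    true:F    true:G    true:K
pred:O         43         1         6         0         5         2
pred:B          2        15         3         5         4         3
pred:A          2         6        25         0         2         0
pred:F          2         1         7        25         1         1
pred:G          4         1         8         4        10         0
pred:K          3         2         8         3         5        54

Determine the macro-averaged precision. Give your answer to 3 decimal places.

Per-class precision (TP/(TP+FP)):
  O: TP=43, FP=1+6+0+5+2=14 → 43/57 = 0.7544
  B: TP=15, FP=2+3+5+4+3=17 → 15/32 = 0.4688
  A: TP=25, FP=2+6+0+2+0=10 → 25/35 = 0.7143
  F: TP=25, FP=2+1+7+1+1=12 → 25/37 = 0.6757
  G: TP=10, FP=4+1+8+4+0=17 → 10/27 = 0.3704
  K: TP=54, FP=3+2+8+3+5=21 → 54/75 = 0.7200
Macro-precision = mean = (0.7544 + 0.4688 + 0.7143 + 0.6757 + 0.3704 + 0.7200) / 6 = 0.617

0.617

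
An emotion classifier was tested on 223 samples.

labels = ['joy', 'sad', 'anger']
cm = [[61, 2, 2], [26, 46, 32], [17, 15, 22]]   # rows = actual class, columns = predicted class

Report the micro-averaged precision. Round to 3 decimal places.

Micro-averaging pools counts across classes: ΣTP=129, ΣFP=94, ΣFN=94.
Micro-precision = TP/(TP+FP) on pooled counts = 0.578 (equals overall accuracy in single-label multiclass).

0.578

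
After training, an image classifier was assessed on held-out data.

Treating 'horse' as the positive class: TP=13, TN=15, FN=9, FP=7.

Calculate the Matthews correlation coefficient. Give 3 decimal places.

MCC = (TP·TN − FP·FN) / √((TP+FP)(TP+FN)(TN+FP)(TN+FN))
Numerator = 13·15 − 7·9 = 132
Denominator = √(20·22·22·24) = √232320 = 481.9959
MCC = 132 / 481.9959 = 0.274

0.274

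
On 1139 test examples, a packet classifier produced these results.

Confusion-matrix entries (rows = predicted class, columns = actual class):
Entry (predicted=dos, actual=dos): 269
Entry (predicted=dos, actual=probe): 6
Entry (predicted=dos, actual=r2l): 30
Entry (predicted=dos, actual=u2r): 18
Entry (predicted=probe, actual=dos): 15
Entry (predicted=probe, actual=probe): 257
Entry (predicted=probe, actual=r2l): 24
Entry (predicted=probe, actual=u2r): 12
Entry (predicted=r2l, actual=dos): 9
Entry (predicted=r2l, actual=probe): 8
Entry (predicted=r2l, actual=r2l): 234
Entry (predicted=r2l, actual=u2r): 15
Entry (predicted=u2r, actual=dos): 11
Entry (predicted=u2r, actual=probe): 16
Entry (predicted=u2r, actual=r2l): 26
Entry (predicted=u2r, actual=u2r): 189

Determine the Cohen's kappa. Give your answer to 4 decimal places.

Observed agreement pₒ = trace/N = 949/1139 = 0.83319
Expected agreement pₑ = Σ (rowᵢ·colᵢ)/N² = (304·323 + 287·308 + 314·266 + 234·242)/1139² = 0.25186
κ = (pₒ − pₑ)/(1 − pₑ) = (0.83319 − 0.25186)/(1 − 0.25186) = 0.7770

0.7770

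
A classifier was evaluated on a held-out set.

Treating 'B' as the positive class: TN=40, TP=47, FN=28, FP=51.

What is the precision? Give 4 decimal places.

Precision = TP/(TP+FP) = 47/(47+51) = 47/98 = 0.4796

0.4796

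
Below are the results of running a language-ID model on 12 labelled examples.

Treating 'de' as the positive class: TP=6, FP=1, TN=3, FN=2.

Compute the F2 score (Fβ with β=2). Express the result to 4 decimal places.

Fβ = (1+β²)·TP / ((1+β²)·TP + β²·FN + FP), with β²=4
= 5·6 / (5·6 + 4·2 + 1) = 0.7692

0.7692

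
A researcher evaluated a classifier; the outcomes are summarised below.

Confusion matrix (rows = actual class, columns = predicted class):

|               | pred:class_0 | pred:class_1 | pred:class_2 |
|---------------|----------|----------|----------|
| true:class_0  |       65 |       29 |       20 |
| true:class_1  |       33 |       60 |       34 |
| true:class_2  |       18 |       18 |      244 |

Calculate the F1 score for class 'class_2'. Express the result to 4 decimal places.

0.8443

Take TP from the diagonal, FP from the rest of the 'class_2' prediction marginal, FN from the rest of the 'class_2' actual marginal.
F1 score = 2·TP/(2·TP+FP+FN).
class_2: TP=244, FP=20+34=54, FN=18+18=36 → 488/578 = 0.84429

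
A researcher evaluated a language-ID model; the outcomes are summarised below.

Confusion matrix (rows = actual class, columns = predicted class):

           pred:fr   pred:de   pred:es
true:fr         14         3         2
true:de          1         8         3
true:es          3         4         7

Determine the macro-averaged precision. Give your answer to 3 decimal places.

0.631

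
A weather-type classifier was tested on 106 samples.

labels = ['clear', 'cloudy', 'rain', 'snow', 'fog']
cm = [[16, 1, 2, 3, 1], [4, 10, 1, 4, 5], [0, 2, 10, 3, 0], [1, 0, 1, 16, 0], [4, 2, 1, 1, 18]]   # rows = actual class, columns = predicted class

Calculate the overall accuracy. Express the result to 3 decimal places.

0.660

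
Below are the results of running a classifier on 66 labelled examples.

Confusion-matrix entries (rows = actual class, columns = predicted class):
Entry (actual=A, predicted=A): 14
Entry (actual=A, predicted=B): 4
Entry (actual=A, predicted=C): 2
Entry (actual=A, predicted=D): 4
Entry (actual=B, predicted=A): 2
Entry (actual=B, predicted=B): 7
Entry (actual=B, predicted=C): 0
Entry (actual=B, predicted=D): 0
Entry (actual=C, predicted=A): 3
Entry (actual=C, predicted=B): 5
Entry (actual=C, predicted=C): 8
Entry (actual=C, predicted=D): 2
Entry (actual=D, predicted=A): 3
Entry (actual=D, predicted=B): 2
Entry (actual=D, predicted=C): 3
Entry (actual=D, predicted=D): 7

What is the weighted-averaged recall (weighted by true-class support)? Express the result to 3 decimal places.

0.545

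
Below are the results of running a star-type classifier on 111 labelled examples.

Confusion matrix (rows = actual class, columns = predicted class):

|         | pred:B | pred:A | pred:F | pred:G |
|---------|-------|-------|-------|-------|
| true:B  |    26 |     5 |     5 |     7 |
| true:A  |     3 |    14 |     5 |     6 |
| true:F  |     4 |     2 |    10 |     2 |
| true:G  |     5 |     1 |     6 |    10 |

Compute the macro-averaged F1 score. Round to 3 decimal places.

Per-class F1 score (2·TP/(2·TP+FP+FN)):
  B: TP=26, FP=3+4+5=12, FN=5+5+7=17 → 52/81 = 0.6420
  A: TP=14, FP=5+2+1=8, FN=3+5+6=14 → 28/50 = 0.5600
  F: TP=10, FP=5+5+6=16, FN=4+2+2=8 → 20/44 = 0.4545
  G: TP=10, FP=7+6+2=15, FN=5+1+6=12 → 20/47 = 0.4255
Macro-F1 score = mean = (0.6420 + 0.5600 + 0.4545 + 0.4255) / 4 = 0.521

0.521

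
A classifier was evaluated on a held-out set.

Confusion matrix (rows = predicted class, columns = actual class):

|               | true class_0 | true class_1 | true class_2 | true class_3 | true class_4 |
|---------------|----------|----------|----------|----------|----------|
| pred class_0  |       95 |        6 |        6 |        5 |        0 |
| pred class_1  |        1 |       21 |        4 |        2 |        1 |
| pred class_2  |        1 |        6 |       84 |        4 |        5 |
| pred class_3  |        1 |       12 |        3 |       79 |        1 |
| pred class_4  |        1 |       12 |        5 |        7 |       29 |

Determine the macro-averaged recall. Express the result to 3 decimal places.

Per-class recall (TP/(TP+FN)):
  class_0: TP=95, FN=1+1+1+1=4 → 95/99 = 0.9596
  class_1: TP=21, FN=6+6+12+12=36 → 21/57 = 0.3684
  class_2: TP=84, FN=6+4+3+5=18 → 84/102 = 0.8235
  class_3: TP=79, FN=5+2+4+7=18 → 79/97 = 0.8144
  class_4: TP=29, FN=0+1+5+1=7 → 29/36 = 0.8056
Macro-recall = mean = (0.9596 + 0.3684 + 0.8235 + 0.8144 + 0.8056) / 5 = 0.754

0.754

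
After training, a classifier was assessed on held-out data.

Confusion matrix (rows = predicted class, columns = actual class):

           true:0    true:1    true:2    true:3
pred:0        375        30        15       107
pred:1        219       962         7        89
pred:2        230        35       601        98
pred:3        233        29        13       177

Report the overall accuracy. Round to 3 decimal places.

Accuracy = trace / total = (375+962+601+177=2115) / 3220 = 2115/3220 = 0.657

0.657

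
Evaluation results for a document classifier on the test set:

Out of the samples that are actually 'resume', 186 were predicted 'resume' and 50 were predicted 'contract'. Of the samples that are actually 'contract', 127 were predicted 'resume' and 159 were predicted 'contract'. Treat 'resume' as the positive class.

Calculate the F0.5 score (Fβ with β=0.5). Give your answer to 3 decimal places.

Fβ = (1+β²)·TP / ((1+β²)·TP + β²·FN + FP), with β²=1/4
= 1.25·186 / (1.25·186 + 0.25·50 + 127) = 0.625

0.625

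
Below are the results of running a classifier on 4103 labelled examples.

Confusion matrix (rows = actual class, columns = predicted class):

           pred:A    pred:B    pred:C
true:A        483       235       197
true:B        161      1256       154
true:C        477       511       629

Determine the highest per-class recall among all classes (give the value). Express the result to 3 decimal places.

Per-class recall (TP/(TP+FN)):
  A: TP=483, FN=235+197=432 → 483/915 = 0.5279
  B: TP=1256, FN=161+154=315 → 1256/1571 = 0.7995
  C: TP=629, FN=477+511=988 → 629/1617 = 0.3890
Highest is class 'B' with recall = 0.799.

0.799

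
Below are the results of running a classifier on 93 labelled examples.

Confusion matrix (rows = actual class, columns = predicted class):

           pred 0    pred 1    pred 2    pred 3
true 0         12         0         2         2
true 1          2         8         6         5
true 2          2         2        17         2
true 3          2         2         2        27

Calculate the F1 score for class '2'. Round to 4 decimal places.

0.6800

One-vs-rest for '2': TP = diagonal; FP = other classes predicted '2'; FN = '2' predicted as other.
F1 score = 2·TP/(2·TP+FP+FN).
2: TP=17, FP=2+6+2=10, FN=2+2+2=6 → 34/50 = 0.68000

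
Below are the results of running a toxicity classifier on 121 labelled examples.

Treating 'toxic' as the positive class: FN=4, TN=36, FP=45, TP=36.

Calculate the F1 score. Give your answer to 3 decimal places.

Precision = TP/(TP+FP) = 36/81 = 0.4444
Recall = TP/(TP+FN) = 36/40 = 0.9000
F1 = 2·TP/(2·TP+FP+FN) = 72/121 = 0.595

0.595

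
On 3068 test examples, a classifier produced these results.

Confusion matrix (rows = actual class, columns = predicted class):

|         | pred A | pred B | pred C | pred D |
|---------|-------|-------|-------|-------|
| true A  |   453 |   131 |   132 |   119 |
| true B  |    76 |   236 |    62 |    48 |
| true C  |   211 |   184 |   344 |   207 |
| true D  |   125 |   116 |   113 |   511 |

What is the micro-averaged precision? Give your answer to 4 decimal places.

0.5033

Micro-averaging pools counts across classes: ΣTP=1544, ΣFP=1524, ΣFN=1524.
Micro-precision = TP/(TP+FP) on pooled counts = 0.5033 (equals overall accuracy in single-label multiclass).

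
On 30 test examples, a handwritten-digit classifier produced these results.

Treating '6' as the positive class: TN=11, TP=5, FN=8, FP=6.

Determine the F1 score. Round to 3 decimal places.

Precision = TP/(TP+FP) = 5/11 = 0.4545
Recall = TP/(TP+FN) = 5/13 = 0.3846
F1 = 2·TP/(2·TP+FP+FN) = 10/24 = 0.417

0.417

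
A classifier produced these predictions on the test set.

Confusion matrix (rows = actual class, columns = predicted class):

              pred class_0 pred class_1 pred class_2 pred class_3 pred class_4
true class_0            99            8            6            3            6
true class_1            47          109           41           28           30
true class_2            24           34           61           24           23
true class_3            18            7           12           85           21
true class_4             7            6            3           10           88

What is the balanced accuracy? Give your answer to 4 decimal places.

0.5945

Balanced accuracy = mean of per-class recall.
  class_0: recall = 99/122 = 0.81148
  class_1: recall = 109/255 = 0.42745
  class_2: recall = 61/166 = 0.36747
  class_3: recall = 85/143 = 0.59441
  class_4: recall = 88/114 = 0.77193
Mean = (0.81148 + 0.42745 + 0.36747 + 0.59441 + 0.77193) / 5 = 0.5945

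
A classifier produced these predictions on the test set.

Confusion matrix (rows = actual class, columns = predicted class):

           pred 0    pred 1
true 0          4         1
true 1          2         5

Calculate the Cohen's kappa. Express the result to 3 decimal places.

Observed agreement pₒ = trace/N = 9/12 = 0.7500
Expected agreement pₑ = Σ (rowᵢ·colᵢ)/N² = (5·6 + 7·6)/12² = 0.5000
κ = (pₒ − pₑ)/(1 − pₑ) = (0.7500 − 0.5000)/(1 − 0.5000) = 0.500

0.500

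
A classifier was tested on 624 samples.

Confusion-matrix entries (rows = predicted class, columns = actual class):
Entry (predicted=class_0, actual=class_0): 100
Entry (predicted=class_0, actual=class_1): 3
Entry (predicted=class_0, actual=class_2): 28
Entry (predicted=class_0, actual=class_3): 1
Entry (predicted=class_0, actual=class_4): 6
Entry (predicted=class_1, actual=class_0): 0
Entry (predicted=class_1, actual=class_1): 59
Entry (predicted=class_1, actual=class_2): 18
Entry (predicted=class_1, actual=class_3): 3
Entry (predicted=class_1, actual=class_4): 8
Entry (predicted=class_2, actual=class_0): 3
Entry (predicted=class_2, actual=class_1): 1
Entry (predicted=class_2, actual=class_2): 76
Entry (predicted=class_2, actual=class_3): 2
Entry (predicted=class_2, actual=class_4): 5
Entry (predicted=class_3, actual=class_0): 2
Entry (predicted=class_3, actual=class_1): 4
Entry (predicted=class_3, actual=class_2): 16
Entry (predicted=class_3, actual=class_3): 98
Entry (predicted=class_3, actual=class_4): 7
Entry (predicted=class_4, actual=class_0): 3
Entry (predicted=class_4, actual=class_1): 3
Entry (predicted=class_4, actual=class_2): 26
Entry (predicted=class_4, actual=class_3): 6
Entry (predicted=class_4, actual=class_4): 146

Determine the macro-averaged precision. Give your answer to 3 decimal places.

0.767

Per-class precision (TP/(TP+FP)):
  class_0: TP=100, FP=3+28+1+6=38 → 100/138 = 0.7246
  class_1: TP=59, FP=0+18+3+8=29 → 59/88 = 0.6705
  class_2: TP=76, FP=3+1+2+5=11 → 76/87 = 0.8736
  class_3: TP=98, FP=2+4+16+7=29 → 98/127 = 0.7717
  class_4: TP=146, FP=3+3+26+6=38 → 146/184 = 0.7935
Macro-precision = mean = (0.7246 + 0.6705 + 0.8736 + 0.7717 + 0.7935) / 5 = 0.767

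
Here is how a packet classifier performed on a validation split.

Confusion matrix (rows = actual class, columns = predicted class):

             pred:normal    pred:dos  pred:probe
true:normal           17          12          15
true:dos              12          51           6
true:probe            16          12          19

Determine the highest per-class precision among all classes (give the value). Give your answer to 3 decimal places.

0.680

Per-class precision (TP/(TP+FP)):
  normal: TP=17, FP=12+16=28 → 17/45 = 0.3778
  dos: TP=51, FP=12+12=24 → 51/75 = 0.6800
  probe: TP=19, FP=15+6=21 → 19/40 = 0.4750
Highest is class 'dos' with precision = 0.680.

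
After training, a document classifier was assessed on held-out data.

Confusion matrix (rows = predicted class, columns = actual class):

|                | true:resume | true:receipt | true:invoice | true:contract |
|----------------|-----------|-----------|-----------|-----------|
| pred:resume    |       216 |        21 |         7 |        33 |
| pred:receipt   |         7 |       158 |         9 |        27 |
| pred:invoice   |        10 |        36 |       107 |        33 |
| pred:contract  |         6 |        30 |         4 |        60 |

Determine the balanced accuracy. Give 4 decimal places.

Balanced accuracy = mean of per-class recall.
  resume: recall = 216/239 = 0.90377
  receipt: recall = 158/245 = 0.64490
  invoice: recall = 107/127 = 0.84252
  contract: recall = 60/153 = 0.39216
Mean = (0.90377 + 0.64490 + 0.84252 + 0.39216) / 4 = 0.6958

0.6958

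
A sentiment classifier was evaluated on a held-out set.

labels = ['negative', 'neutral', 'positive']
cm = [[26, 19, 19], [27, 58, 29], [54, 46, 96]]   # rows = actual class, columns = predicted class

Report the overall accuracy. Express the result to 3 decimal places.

Accuracy = trace / total = (26+58+96=180) / 374 = 180/374 = 0.481

0.481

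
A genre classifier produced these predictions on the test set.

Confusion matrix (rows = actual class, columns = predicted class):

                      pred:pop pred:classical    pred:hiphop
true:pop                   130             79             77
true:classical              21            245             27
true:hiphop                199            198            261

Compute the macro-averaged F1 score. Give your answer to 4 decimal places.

0.5068

Per-class F1 score (2·TP/(2·TP+FP+FN)):
  pop: TP=130, FP=21+199=220, FN=79+77=156 → 260/636 = 0.40881
  classical: TP=245, FP=79+198=277, FN=21+27=48 → 490/815 = 0.60123
  hiphop: TP=261, FP=77+27=104, FN=199+198=397 → 522/1023 = 0.51026
Macro-F1 score = mean = (0.40881 + 0.60123 + 0.51026) / 3 = 0.5068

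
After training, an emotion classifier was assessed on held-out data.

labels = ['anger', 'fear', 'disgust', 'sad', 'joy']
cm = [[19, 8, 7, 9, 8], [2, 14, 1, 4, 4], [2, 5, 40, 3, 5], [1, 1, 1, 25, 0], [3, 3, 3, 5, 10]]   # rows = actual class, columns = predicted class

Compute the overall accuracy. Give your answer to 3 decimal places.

0.590

Accuracy = trace / total = (19+14+40+25+10=108) / 183 = 108/183 = 0.590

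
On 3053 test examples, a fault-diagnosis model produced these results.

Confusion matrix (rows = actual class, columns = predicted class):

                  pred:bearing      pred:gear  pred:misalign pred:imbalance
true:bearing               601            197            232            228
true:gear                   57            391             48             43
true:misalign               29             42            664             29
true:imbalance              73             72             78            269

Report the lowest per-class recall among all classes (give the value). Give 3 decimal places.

0.478

Per-class recall (TP/(TP+FN)):
  bearing: TP=601, FN=197+232+228=657 → 601/1258 = 0.4777
  gear: TP=391, FN=57+48+43=148 → 391/539 = 0.7254
  misalign: TP=664, FN=29+42+29=100 → 664/764 = 0.8691
  imbalance: TP=269, FN=73+72+78=223 → 269/492 = 0.5467
Lowest is class 'bearing' with recall = 0.478.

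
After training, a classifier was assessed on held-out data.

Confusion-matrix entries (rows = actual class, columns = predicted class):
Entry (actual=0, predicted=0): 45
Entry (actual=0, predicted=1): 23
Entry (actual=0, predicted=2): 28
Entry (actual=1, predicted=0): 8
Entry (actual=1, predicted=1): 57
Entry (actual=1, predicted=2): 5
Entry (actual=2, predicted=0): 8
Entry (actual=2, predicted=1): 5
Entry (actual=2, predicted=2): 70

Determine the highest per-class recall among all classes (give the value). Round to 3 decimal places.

Per-class recall (TP/(TP+FN)):
  0: TP=45, FN=23+28=51 → 45/96 = 0.4688
  1: TP=57, FN=8+5=13 → 57/70 = 0.8143
  2: TP=70, FN=8+5=13 → 70/83 = 0.8434
Highest is class '2' with recall = 0.843.

0.843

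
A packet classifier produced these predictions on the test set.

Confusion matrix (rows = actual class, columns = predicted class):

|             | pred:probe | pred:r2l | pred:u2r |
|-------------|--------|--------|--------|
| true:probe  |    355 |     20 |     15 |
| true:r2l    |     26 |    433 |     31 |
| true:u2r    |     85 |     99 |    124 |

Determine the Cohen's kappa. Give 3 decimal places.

0.638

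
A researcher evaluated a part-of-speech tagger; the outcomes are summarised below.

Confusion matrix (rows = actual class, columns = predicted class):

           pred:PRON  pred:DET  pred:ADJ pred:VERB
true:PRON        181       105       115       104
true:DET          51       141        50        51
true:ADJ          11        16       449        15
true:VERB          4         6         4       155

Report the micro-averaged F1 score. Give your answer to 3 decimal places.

Micro-averaging pools counts across classes: ΣTP=926, ΣFP=532, ΣFN=532.
Micro-F1 score = 2·TP/(2·TP+FP+FN) on pooled counts = 0.635 (equals overall accuracy in single-label multiclass).

0.635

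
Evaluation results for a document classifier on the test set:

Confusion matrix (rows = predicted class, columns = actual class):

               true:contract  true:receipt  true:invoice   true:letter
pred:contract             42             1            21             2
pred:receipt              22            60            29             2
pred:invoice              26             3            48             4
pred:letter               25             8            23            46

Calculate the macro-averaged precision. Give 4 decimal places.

Per-class precision (TP/(TP+FP)):
  contract: TP=42, FP=1+21+2=24 → 42/66 = 0.63636
  receipt: TP=60, FP=22+29+2=53 → 60/113 = 0.53097
  invoice: TP=48, FP=26+3+4=33 → 48/81 = 0.59259
  letter: TP=46, FP=25+8+23=56 → 46/102 = 0.45098
Macro-precision = mean = (0.63636 + 0.53097 + 0.59259 + 0.45098) / 4 = 0.5527

0.5527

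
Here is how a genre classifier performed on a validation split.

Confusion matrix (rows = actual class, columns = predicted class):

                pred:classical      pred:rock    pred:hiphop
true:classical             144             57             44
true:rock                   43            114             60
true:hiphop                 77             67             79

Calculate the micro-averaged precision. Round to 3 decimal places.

Micro-averaging pools counts across classes: ΣTP=337, ΣFP=348, ΣFN=348.
Micro-precision = TP/(TP+FP) on pooled counts = 0.492 (equals overall accuracy in single-label multiclass).

0.492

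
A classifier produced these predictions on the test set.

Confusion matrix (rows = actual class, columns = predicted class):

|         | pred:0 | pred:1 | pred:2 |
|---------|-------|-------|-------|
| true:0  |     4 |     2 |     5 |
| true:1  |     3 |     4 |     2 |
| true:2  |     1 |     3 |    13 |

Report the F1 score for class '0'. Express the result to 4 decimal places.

Take TP from the diagonal, FP from the rest of the '0' prediction marginal, FN from the rest of the '0' actual marginal.
F1 score = 2·TP/(2·TP+FP+FN).
0: TP=4, FP=3+1=4, FN=2+5=7 → 8/19 = 0.42105

0.4211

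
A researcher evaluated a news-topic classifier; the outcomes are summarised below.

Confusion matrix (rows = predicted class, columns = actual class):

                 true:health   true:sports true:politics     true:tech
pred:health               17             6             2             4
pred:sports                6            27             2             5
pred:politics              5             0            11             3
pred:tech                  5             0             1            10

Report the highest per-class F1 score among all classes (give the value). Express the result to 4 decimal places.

0.7397

Per-class F1 score (2·TP/(2·TP+FP+FN)):
  health: TP=17, FP=6+2+4=12, FN=6+5+5=16 → 34/62 = 0.54839
  sports: TP=27, FP=6+2+5=13, FN=6+0+0=6 → 54/73 = 0.73973
  politics: TP=11, FP=5+0+3=8, FN=2+2+1=5 → 22/35 = 0.62857
  tech: TP=10, FP=5+0+1=6, FN=4+5+3=12 → 20/38 = 0.52632
Highest is class 'sports' with F1 score = 0.7397.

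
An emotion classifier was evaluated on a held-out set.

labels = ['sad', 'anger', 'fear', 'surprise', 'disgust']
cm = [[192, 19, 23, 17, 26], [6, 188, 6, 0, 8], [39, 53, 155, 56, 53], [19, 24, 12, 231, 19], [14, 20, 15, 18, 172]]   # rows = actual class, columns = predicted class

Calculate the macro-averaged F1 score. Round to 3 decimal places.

0.677

Per-class F1 score (2·TP/(2·TP+FP+FN)):
  sad: TP=192, FP=6+39+19+14=78, FN=19+23+17+26=85 → 384/547 = 0.7020
  anger: TP=188, FP=19+53+24+20=116, FN=6+6+0+8=20 → 376/512 = 0.7344
  fear: TP=155, FP=23+6+12+15=56, FN=39+53+56+53=201 → 310/567 = 0.5467
  surprise: TP=231, FP=17+0+56+18=91, FN=19+24+12+19=74 → 462/627 = 0.7368
  disgust: TP=172, FP=26+8+53+19=106, FN=14+20+15+18=67 → 344/517 = 0.6654
Macro-F1 score = mean = (0.7020 + 0.7344 + 0.5467 + 0.7368 + 0.6654) / 5 = 0.677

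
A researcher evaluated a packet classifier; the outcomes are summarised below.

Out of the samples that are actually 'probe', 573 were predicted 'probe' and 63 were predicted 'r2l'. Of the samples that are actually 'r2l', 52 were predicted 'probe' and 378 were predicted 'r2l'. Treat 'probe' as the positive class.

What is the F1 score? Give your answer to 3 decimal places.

0.909

Precision = TP/(TP+FP) = 573/625 = 0.9168
Recall = TP/(TP+FN) = 573/636 = 0.9009
F1 = 2·TP/(2·TP+FP+FN) = 1146/1261 = 0.909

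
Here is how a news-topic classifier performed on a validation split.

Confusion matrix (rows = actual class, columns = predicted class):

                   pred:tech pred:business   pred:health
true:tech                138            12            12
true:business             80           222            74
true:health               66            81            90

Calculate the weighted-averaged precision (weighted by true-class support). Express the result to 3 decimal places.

0.600

Per-class precision (TP/(TP+FP)):
  tech: TP=138, FP=80+66=146 → 138/284 = 0.4859
  business: TP=222, FP=12+81=93 → 222/315 = 0.7048
  health: TP=90, FP=12+74=86 → 90/176 = 0.5114
Weighted-precision = Σ (supportᵢ/N)·precisionᵢ with N=775: (162/775)·0.4859 + (376/775)·0.7048 + (237/775)·0.5114 = 0.600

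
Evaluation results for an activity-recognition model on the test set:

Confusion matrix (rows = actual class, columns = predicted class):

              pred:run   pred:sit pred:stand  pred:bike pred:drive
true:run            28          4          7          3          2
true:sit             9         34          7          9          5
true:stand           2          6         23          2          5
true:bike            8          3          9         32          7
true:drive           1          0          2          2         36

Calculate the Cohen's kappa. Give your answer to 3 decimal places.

Observed agreement pₒ = trace/N = 153/246 = 0.6220
Expected agreement pₑ = Σ (rowᵢ·colᵢ)/N² = (44·48 + 64·47 + 38·48 + 59·48 + 41·55)/246² = 0.1988
κ = (pₒ − pₑ)/(1 − pₑ) = (0.6220 − 0.1988)/(1 − 0.1988) = 0.528

0.528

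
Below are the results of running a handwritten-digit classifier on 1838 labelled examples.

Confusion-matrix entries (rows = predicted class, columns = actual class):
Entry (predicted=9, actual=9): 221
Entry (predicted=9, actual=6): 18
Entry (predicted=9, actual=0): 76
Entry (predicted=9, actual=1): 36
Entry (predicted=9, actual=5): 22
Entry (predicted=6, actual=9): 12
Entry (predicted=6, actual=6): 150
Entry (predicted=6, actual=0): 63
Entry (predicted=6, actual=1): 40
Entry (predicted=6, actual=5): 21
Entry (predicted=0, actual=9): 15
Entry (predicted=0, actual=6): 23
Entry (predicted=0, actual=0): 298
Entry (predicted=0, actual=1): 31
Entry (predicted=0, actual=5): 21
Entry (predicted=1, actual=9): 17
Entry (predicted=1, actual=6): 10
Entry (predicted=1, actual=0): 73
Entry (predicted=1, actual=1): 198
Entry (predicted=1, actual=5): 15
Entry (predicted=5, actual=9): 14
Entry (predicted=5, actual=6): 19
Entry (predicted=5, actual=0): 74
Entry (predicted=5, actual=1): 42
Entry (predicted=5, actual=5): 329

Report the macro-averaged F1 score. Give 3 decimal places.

0.645

Per-class F1 score (2·TP/(2·TP+FP+FN)):
  9: TP=221, FP=18+76+36+22=152, FN=12+15+17+14=58 → 442/652 = 0.6779
  6: TP=150, FP=12+63+40+21=136, FN=18+23+10+19=70 → 300/506 = 0.5929
  0: TP=298, FP=15+23+31+21=90, FN=76+63+73+74=286 → 596/972 = 0.6132
  1: TP=198, FP=17+10+73+15=115, FN=36+40+31+42=149 → 396/660 = 0.6000
  5: TP=329, FP=14+19+74+42=149, FN=22+21+21+15=79 → 658/886 = 0.7427
Macro-F1 score = mean = (0.6779 + 0.5929 + 0.6132 + 0.6000 + 0.7427) / 5 = 0.645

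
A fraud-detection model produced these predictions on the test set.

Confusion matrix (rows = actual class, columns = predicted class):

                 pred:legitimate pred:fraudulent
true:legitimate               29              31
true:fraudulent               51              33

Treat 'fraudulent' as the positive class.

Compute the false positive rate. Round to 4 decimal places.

0.5167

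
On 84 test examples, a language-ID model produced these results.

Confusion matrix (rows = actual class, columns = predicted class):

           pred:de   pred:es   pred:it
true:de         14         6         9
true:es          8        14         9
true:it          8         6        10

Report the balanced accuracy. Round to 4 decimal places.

0.4503

Balanced accuracy = mean of per-class recall.
  de: recall = 14/29 = 0.48276
  es: recall = 14/31 = 0.45161
  it: recall = 10/24 = 0.41667
Mean = (0.48276 + 0.45161 + 0.41667) / 3 = 0.4503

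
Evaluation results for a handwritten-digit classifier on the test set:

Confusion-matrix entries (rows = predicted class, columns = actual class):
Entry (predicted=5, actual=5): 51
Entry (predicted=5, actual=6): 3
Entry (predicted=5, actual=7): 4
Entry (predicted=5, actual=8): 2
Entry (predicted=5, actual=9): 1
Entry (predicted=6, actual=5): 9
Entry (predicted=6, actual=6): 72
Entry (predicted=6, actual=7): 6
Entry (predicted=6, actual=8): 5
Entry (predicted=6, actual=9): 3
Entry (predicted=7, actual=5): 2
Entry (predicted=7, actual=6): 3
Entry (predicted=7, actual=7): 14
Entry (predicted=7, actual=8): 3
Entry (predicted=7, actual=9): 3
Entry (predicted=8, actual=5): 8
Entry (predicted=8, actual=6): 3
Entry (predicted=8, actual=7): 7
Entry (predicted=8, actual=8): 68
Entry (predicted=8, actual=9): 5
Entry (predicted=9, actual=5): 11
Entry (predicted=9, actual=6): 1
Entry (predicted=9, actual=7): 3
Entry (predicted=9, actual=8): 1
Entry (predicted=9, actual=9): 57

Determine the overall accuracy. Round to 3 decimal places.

0.759

Accuracy = trace / total = (51+72+14+68+57=262) / 345 = 262/345 = 0.759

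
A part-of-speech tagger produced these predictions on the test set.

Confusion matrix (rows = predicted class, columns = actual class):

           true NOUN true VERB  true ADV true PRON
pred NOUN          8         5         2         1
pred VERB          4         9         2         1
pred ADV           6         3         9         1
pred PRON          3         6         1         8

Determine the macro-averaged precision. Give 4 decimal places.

0.4952

Per-class precision (TP/(TP+FP)):
  NOUN: TP=8, FP=5+2+1=8 → 8/16 = 0.50000
  VERB: TP=9, FP=4+2+1=7 → 9/16 = 0.56250
  ADV: TP=9, FP=6+3+1=10 → 9/19 = 0.47368
  PRON: TP=8, FP=3+6+1=10 → 8/18 = 0.44444
Macro-precision = mean = (0.50000 + 0.56250 + 0.47368 + 0.44444) / 4 = 0.4952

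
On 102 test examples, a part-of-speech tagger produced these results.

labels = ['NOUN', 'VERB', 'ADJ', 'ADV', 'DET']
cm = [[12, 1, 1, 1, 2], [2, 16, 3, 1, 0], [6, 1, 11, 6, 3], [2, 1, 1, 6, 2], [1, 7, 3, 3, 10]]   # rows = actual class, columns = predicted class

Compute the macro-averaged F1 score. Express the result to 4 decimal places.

Per-class F1 score (2·TP/(2·TP+FP+FN)):
  NOUN: TP=12, FP=2+6+2+1=11, FN=1+1+1+2=5 → 24/40 = 0.60000
  VERB: TP=16, FP=1+1+1+7=10, FN=2+3+1+0=6 → 32/48 = 0.66667
  ADJ: TP=11, FP=1+3+1+3=8, FN=6+1+6+3=16 → 22/46 = 0.47826
  ADV: TP=6, FP=1+1+6+3=11, FN=2+1+1+2=6 → 12/29 = 0.41379
  DET: TP=10, FP=2+0+3+2=7, FN=1+7+3+3=14 → 20/41 = 0.48780
Macro-F1 score = mean = (0.60000 + 0.66667 + 0.47826 + 0.41379 + 0.48780) / 5 = 0.5293

0.5293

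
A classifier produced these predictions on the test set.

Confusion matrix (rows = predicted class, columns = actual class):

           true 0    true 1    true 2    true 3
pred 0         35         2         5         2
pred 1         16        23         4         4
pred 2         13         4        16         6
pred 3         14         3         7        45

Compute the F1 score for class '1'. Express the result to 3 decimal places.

0.582

One-vs-rest for '1': TP = diagonal; FP = other classes predicted '1'; FN = '1' predicted as other.
F1 score = 2·TP/(2·TP+FP+FN).
1: TP=23, FP=16+4+4=24, FN=2+4+3=9 → 46/79 = 0.5823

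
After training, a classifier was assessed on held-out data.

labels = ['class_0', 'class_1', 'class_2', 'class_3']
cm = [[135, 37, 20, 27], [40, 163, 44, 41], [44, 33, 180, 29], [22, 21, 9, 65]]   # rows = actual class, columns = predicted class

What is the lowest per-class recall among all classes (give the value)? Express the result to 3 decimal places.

0.556

Per-class recall (TP/(TP+FN)):
  class_0: TP=135, FN=37+20+27=84 → 135/219 = 0.6164
  class_1: TP=163, FN=40+44+41=125 → 163/288 = 0.5660
  class_2: TP=180, FN=44+33+29=106 → 180/286 = 0.6294
  class_3: TP=65, FN=22+21+9=52 → 65/117 = 0.5556
Lowest is class 'class_3' with recall = 0.556.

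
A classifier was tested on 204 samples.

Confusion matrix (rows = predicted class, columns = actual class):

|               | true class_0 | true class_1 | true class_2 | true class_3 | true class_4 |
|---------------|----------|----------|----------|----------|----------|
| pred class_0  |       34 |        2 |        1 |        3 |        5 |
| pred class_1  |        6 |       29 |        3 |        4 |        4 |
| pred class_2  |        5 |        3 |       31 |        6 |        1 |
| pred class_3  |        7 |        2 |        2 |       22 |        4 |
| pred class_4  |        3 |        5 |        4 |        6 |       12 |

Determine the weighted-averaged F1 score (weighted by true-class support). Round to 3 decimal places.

0.629

Per-class F1 score (2·TP/(2·TP+FP+FN)):
  class_0: TP=34, FP=2+1+3+5=11, FN=6+5+7+3=21 → 68/100 = 0.6800
  class_1: TP=29, FP=6+3+4+4=17, FN=2+3+2+5=12 → 58/87 = 0.6667
  class_2: TP=31, FP=5+3+6+1=15, FN=1+3+2+4=10 → 62/87 = 0.7126
  class_3: TP=22, FP=7+2+2+4=15, FN=3+4+6+6=19 → 44/78 = 0.5641
  class_4: TP=12, FP=3+5+4+6=18, FN=5+4+1+4=14 → 24/56 = 0.4286
Weighted-F1 score = Σ (supportᵢ/N)·F1 scoreᵢ with N=204: (55/204)·0.6800 + (41/204)·0.6667 + (41/204)·0.7126 + (41/204)·0.5641 + (26/204)·0.4286 = 0.629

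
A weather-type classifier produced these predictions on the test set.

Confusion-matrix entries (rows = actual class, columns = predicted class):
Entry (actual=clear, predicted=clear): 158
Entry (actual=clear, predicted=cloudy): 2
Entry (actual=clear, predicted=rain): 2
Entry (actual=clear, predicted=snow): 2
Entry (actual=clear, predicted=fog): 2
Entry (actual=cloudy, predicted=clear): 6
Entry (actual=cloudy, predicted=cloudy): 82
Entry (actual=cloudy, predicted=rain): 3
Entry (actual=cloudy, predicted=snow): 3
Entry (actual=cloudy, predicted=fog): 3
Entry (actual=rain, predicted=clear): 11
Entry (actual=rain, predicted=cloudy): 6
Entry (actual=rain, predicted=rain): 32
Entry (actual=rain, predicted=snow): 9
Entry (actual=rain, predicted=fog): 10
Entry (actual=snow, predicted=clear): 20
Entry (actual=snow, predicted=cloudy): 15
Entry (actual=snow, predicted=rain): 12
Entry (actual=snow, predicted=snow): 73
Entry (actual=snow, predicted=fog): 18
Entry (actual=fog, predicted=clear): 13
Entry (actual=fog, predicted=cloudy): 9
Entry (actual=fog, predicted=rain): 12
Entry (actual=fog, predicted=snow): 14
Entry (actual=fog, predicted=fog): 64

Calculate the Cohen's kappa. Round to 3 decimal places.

Observed agreement pₒ = trace/N = 409/581 = 0.7040
Expected agreement pₑ = Σ (rowᵢ·colᵢ)/N² = (166·208 + 97·114 + 68·61 + 138·101 + 112·97)/581² = 0.2208
κ = (pₒ − pₑ)/(1 − pₑ) = (0.7040 − 0.2208)/(1 − 0.2208) = 0.620

0.620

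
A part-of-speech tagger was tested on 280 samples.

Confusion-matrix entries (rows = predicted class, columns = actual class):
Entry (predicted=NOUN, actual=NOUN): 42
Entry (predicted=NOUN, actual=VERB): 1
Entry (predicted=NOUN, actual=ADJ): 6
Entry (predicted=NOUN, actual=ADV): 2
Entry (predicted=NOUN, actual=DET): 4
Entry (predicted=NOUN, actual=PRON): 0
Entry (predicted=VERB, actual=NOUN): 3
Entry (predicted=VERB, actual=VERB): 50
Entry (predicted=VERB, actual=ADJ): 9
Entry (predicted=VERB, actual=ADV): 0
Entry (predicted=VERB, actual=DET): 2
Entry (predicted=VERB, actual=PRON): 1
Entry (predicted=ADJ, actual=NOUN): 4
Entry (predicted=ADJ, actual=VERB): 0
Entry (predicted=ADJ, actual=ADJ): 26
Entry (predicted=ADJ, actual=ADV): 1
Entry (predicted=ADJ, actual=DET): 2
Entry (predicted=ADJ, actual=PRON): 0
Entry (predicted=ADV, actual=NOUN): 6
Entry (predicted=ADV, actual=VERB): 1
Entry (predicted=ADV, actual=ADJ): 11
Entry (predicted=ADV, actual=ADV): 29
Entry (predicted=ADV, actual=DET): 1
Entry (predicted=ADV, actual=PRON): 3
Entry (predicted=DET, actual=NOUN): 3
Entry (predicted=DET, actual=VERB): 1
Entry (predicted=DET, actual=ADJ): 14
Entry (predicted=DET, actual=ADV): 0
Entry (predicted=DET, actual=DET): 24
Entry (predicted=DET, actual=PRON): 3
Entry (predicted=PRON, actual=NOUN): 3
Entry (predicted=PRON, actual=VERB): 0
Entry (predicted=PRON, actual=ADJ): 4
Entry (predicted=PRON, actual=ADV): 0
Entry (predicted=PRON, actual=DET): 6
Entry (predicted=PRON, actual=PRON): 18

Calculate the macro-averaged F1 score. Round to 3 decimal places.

0.665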